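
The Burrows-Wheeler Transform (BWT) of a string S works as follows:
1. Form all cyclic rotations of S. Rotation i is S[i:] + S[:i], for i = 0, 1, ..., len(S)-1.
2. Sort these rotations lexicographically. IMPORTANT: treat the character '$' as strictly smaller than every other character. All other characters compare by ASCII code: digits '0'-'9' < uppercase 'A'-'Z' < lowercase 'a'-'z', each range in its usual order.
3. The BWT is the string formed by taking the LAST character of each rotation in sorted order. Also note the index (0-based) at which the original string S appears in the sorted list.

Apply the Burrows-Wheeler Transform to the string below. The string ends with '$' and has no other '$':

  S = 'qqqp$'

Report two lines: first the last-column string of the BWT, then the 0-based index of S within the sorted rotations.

Answer: pqqq$
4

Derivation:
All 5 rotations (rotation i = S[i:]+S[:i]):
  rot[0] = qqqp$
  rot[1] = qqp$q
  rot[2] = qp$qq
  rot[3] = p$qqq
  rot[4] = $qqqp
Sorted (with $ < everything):
  sorted[0] = $qqqp  (last char: 'p')
  sorted[1] = p$qqq  (last char: 'q')
  sorted[2] = qp$qq  (last char: 'q')
  sorted[3] = qqp$q  (last char: 'q')
  sorted[4] = qqqp$  (last char: '$')
Last column: pqqq$
Original string S is at sorted index 4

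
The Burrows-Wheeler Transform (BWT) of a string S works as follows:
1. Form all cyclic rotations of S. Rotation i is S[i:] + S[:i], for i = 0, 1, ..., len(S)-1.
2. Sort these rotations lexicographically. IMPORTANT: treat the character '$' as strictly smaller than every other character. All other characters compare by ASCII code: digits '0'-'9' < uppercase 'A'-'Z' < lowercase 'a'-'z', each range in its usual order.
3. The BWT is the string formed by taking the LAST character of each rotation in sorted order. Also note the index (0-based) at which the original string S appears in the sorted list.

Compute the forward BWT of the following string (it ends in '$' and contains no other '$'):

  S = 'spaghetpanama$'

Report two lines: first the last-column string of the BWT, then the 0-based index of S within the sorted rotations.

Answer: ampnphagaast$e
12

Derivation:
All 14 rotations (rotation i = S[i:]+S[:i]):
  rot[0] = spaghetpanama$
  rot[1] = paghetpanama$s
  rot[2] = aghetpanama$sp
  rot[3] = ghetpanama$spa
  rot[4] = hetpanama$spag
  rot[5] = etpanama$spagh
  rot[6] = tpanama$spaghe
  rot[7] = panama$spaghet
  rot[8] = anama$spaghetp
  rot[9] = nama$spaghetpa
  rot[10] = ama$spaghetpan
  rot[11] = ma$spaghetpana
  rot[12] = a$spaghetpanam
  rot[13] = $spaghetpanama
Sorted (with $ < everything):
  sorted[0] = $spaghetpanama  (last char: 'a')
  sorted[1] = a$spaghetpanam  (last char: 'm')
  sorted[2] = aghetpanama$sp  (last char: 'p')
  sorted[3] = ama$spaghetpan  (last char: 'n')
  sorted[4] = anama$spaghetp  (last char: 'p')
  sorted[5] = etpanama$spagh  (last char: 'h')
  sorted[6] = ghetpanama$spa  (last char: 'a')
  sorted[7] = hetpanama$spag  (last char: 'g')
  sorted[8] = ma$spaghetpana  (last char: 'a')
  sorted[9] = nama$spaghetpa  (last char: 'a')
  sorted[10] = paghetpanama$s  (last char: 's')
  sorted[11] = panama$spaghet  (last char: 't')
  sorted[12] = spaghetpanama$  (last char: '$')
  sorted[13] = tpanama$spaghe  (last char: 'e')
Last column: ampnphagaast$e
Original string S is at sorted index 12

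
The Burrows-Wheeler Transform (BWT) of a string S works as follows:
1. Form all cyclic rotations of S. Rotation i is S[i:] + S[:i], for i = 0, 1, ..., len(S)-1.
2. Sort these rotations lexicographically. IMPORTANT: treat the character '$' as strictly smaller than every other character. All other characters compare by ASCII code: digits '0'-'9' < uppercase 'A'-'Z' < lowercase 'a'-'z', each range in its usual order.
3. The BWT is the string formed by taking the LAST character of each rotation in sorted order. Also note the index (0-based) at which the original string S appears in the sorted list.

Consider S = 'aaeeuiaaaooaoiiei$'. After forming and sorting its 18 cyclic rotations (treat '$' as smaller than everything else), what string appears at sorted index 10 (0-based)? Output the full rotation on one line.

Answer: i$aaeeuiaaaooaoiie

Derivation:
All 18 rotations (rotation i = S[i:]+S[:i]):
  rot[0] = aaeeuiaaaooaoiiei$
  rot[1] = aeeuiaaaooaoiiei$a
  rot[2] = eeuiaaaooaoiiei$aa
  rot[3] = euiaaaooaoiiei$aae
  rot[4] = uiaaaooaoiiei$aaee
  rot[5] = iaaaooaoiiei$aaeeu
  rot[6] = aaaooaoiiei$aaeeui
  rot[7] = aaooaoiiei$aaeeuia
  rot[8] = aooaoiiei$aaeeuiaa
  rot[9] = ooaoiiei$aaeeuiaaa
  rot[10] = oaoiiei$aaeeuiaaao
  rot[11] = aoiiei$aaeeuiaaaoo
  rot[12] = oiiei$aaeeuiaaaooa
  rot[13] = iiei$aaeeuiaaaooao
  rot[14] = iei$aaeeuiaaaooaoi
  rot[15] = ei$aaeeuiaaaooaoii
  rot[16] = i$aaeeuiaaaooaoiie
  rot[17] = $aaeeuiaaaooaoiiei
Sorted (with $ < everything):
  sorted[0] = $aaeeuiaaaooaoiiei
  sorted[1] = aaaooaoiiei$aaeeui
  sorted[2] = aaeeuiaaaooaoiiei$
  sorted[3] = aaooaoiiei$aaeeuia
  sorted[4] = aeeuiaaaooaoiiei$a
  sorted[5] = aoiiei$aaeeuiaaaoo
  sorted[6] = aooaoiiei$aaeeuiaa
  sorted[7] = eeuiaaaooaoiiei$aa
  sorted[8] = ei$aaeeuiaaaooaoii
  sorted[9] = euiaaaooaoiiei$aae
  sorted[10] = i$aaeeuiaaaooaoiie
  sorted[11] = iaaaooaoiiei$aaeeu
  sorted[12] = iei$aaeeuiaaaooaoi
  sorted[13] = iiei$aaeeuiaaaooao
  sorted[14] = oaoiiei$aaeeuiaaao
  sorted[15] = oiiei$aaeeuiaaaooa
  sorted[16] = ooaoiiei$aaeeuiaaa
  sorted[17] = uiaaaooaoiiei$aaee
sorted[10] = i$aaeeuiaaaooaoiie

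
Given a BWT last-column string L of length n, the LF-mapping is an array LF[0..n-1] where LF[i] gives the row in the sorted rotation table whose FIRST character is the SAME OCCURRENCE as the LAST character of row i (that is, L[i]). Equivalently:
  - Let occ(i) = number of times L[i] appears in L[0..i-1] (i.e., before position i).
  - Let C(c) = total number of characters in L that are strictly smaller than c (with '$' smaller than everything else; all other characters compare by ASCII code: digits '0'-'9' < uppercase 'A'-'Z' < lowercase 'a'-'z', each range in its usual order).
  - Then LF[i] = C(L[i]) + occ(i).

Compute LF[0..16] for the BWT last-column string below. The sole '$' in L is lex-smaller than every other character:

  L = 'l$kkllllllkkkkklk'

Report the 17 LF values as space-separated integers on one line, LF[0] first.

Answer: 9 0 1 2 10 11 12 13 14 15 3 4 5 6 7 16 8

Derivation:
Char counts: '$':1, 'k':8, 'l':8
C (first-col start): C('$')=0, C('k')=1, C('l')=9
L[0]='l': occ=0, LF[0]=C('l')+0=9+0=9
L[1]='$': occ=0, LF[1]=C('$')+0=0+0=0
L[2]='k': occ=0, LF[2]=C('k')+0=1+0=1
L[3]='k': occ=1, LF[3]=C('k')+1=1+1=2
L[4]='l': occ=1, LF[4]=C('l')+1=9+1=10
L[5]='l': occ=2, LF[5]=C('l')+2=9+2=11
L[6]='l': occ=3, LF[6]=C('l')+3=9+3=12
L[7]='l': occ=4, LF[7]=C('l')+4=9+4=13
L[8]='l': occ=5, LF[8]=C('l')+5=9+5=14
L[9]='l': occ=6, LF[9]=C('l')+6=9+6=15
L[10]='k': occ=2, LF[10]=C('k')+2=1+2=3
L[11]='k': occ=3, LF[11]=C('k')+3=1+3=4
L[12]='k': occ=4, LF[12]=C('k')+4=1+4=5
L[13]='k': occ=5, LF[13]=C('k')+5=1+5=6
L[14]='k': occ=6, LF[14]=C('k')+6=1+6=7
L[15]='l': occ=7, LF[15]=C('l')+7=9+7=16
L[16]='k': occ=7, LF[16]=C('k')+7=1+7=8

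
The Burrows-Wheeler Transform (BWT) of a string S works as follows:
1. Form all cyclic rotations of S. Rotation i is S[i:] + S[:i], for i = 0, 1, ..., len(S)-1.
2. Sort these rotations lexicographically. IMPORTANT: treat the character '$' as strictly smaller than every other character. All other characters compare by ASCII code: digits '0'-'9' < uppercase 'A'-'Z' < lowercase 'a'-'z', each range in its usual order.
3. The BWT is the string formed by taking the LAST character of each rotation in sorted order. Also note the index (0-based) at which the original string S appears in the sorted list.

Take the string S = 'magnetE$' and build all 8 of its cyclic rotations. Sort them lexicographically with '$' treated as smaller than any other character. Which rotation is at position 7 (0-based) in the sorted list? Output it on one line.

All 8 rotations (rotation i = S[i:]+S[:i]):
  rot[0] = magnetE$
  rot[1] = agnetE$m
  rot[2] = gnetE$ma
  rot[3] = netE$mag
  rot[4] = etE$magn
  rot[5] = tE$magne
  rot[6] = E$magnet
  rot[7] = $magnetE
Sorted (with $ < everything):
  sorted[0] = $magnetE
  sorted[1] = E$magnet
  sorted[2] = agnetE$m
  sorted[3] = etE$magn
  sorted[4] = gnetE$ma
  sorted[5] = magnetE$
  sorted[6] = netE$mag
  sorted[7] = tE$magne
sorted[7] = tE$magne

Answer: tE$magne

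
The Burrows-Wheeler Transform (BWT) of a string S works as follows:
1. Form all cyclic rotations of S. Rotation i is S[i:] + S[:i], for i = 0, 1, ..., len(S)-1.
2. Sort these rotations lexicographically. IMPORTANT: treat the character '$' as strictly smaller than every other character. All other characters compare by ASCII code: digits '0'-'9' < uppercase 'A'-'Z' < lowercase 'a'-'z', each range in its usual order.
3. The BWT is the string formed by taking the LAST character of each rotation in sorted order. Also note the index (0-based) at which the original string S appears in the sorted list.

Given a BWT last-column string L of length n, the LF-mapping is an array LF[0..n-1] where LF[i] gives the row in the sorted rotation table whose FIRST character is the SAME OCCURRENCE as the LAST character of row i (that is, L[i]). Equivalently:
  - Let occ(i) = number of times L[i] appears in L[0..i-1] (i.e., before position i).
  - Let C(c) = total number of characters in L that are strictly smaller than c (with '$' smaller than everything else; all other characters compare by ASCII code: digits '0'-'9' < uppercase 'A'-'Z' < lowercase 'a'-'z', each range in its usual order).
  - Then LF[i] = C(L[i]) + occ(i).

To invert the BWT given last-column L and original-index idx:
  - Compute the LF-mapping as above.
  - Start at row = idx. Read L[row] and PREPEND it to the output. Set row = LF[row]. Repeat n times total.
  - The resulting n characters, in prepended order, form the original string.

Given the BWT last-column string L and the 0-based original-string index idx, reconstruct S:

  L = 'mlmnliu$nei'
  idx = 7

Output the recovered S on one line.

LF mapping: 6 4 7 8 5 2 10 0 9 1 3
Walk LF starting at row 7, prepending L[row]:
  step 1: row=7, L[7]='$', prepend. Next row=LF[7]=0
  step 2: row=0, L[0]='m', prepend. Next row=LF[0]=6
  step 3: row=6, L[6]='u', prepend. Next row=LF[6]=10
  step 4: row=10, L[10]='i', prepend. Next row=LF[10]=3
  step 5: row=3, L[3]='n', prepend. Next row=LF[3]=8
  step 6: row=8, L[8]='n', prepend. Next row=LF[8]=9
  step 7: row=9, L[9]='e', prepend. Next row=LF[9]=1
  step 8: row=1, L[1]='l', prepend. Next row=LF[1]=4
  step 9: row=4, L[4]='l', prepend. Next row=LF[4]=5
  step 10: row=5, L[5]='i', prepend. Next row=LF[5]=2
  step 11: row=2, L[2]='m', prepend. Next row=LF[2]=7
Reversed output: millennium$

Answer: millennium$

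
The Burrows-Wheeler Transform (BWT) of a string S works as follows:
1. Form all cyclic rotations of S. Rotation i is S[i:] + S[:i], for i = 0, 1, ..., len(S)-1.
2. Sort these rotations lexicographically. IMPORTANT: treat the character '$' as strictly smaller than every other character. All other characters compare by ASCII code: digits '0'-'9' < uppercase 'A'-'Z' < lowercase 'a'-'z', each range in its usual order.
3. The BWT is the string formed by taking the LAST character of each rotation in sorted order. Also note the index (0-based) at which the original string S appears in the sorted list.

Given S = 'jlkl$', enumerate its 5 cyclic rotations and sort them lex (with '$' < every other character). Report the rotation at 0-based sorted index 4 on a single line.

All 5 rotations (rotation i = S[i:]+S[:i]):
  rot[0] = jlkl$
  rot[1] = lkl$j
  rot[2] = kl$jl
  rot[3] = l$jlk
  rot[4] = $jlkl
Sorted (with $ < everything):
  sorted[0] = $jlkl
  sorted[1] = jlkl$
  sorted[2] = kl$jl
  sorted[3] = l$jlk
  sorted[4] = lkl$j
sorted[4] = lkl$j

Answer: lkl$j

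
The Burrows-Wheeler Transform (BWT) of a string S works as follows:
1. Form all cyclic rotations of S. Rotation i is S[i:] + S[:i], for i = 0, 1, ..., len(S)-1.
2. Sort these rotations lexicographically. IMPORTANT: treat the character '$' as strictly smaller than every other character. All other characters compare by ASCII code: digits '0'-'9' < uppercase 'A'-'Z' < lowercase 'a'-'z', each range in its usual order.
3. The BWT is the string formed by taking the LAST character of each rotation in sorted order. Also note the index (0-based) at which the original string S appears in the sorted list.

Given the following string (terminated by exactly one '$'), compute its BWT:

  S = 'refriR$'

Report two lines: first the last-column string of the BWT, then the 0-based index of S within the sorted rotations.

All 7 rotations (rotation i = S[i:]+S[:i]):
  rot[0] = refriR$
  rot[1] = efriR$r
  rot[2] = friR$re
  rot[3] = riR$ref
  rot[4] = iR$refr
  rot[5] = R$refri
  rot[6] = $refriR
Sorted (with $ < everything):
  sorted[0] = $refriR  (last char: 'R')
  sorted[1] = R$refri  (last char: 'i')
  sorted[2] = efriR$r  (last char: 'r')
  sorted[3] = friR$re  (last char: 'e')
  sorted[4] = iR$refr  (last char: 'r')
  sorted[5] = refriR$  (last char: '$')
  sorted[6] = riR$ref  (last char: 'f')
Last column: Rirer$f
Original string S is at sorted index 5

Answer: Rirer$f
5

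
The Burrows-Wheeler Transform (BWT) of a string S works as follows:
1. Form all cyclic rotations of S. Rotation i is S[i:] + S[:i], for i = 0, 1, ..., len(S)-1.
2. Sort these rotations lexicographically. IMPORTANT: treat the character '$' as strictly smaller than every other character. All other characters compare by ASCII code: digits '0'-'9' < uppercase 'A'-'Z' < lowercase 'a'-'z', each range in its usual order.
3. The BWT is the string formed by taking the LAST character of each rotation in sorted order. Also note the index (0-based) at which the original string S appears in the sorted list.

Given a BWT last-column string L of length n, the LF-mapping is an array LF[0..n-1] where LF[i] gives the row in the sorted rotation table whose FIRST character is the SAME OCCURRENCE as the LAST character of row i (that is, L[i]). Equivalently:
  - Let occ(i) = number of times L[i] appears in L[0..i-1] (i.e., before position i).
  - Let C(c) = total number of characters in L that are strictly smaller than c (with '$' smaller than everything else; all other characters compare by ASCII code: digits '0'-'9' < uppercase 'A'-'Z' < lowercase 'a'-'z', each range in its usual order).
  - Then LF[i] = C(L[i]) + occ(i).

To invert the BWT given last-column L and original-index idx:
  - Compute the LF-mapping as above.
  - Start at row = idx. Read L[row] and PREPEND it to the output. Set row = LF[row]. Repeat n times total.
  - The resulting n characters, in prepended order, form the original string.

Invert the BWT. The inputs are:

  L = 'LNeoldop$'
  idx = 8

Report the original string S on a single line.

Answer: poodleNL$

Derivation:
LF mapping: 1 2 4 6 5 3 7 8 0
Walk LF starting at row 8, prepending L[row]:
  step 1: row=8, L[8]='$', prepend. Next row=LF[8]=0
  step 2: row=0, L[0]='L', prepend. Next row=LF[0]=1
  step 3: row=1, L[1]='N', prepend. Next row=LF[1]=2
  step 4: row=2, L[2]='e', prepend. Next row=LF[2]=4
  step 5: row=4, L[4]='l', prepend. Next row=LF[4]=5
  step 6: row=5, L[5]='d', prepend. Next row=LF[5]=3
  step 7: row=3, L[3]='o', prepend. Next row=LF[3]=6
  step 8: row=6, L[6]='o', prepend. Next row=LF[6]=7
  step 9: row=7, L[7]='p', prepend. Next row=LF[7]=8
Reversed output: poodleNL$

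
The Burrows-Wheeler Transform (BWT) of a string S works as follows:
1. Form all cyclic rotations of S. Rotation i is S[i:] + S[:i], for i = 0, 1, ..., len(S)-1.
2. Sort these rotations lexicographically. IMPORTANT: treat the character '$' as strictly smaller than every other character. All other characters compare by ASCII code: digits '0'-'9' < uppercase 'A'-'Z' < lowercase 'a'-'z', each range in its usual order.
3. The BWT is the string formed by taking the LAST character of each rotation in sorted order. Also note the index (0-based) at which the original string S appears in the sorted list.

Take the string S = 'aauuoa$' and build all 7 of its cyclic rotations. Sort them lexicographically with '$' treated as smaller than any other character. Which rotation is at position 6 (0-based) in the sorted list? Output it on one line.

All 7 rotations (rotation i = S[i:]+S[:i]):
  rot[0] = aauuoa$
  rot[1] = auuoa$a
  rot[2] = uuoa$aa
  rot[3] = uoa$aau
  rot[4] = oa$aauu
  rot[5] = a$aauuo
  rot[6] = $aauuoa
Sorted (with $ < everything):
  sorted[0] = $aauuoa
  sorted[1] = a$aauuo
  sorted[2] = aauuoa$
  sorted[3] = auuoa$a
  sorted[4] = oa$aauu
  sorted[5] = uoa$aau
  sorted[6] = uuoa$aa
sorted[6] = uuoa$aa

Answer: uuoa$aa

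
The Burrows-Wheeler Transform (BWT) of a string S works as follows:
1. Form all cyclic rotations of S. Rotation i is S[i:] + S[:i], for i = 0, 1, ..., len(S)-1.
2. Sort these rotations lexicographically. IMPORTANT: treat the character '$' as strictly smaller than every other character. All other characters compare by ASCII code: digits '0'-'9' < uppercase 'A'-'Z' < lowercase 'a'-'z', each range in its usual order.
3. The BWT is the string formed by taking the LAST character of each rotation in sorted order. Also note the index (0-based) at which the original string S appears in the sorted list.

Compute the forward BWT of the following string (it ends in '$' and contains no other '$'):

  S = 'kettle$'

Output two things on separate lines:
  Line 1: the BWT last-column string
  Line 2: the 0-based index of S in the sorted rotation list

All 7 rotations (rotation i = S[i:]+S[:i]):
  rot[0] = kettle$
  rot[1] = ettle$k
  rot[2] = ttle$ke
  rot[3] = tle$ket
  rot[4] = le$kett
  rot[5] = e$kettl
  rot[6] = $kettle
Sorted (with $ < everything):
  sorted[0] = $kettle  (last char: 'e')
  sorted[1] = e$kettl  (last char: 'l')
  sorted[2] = ettle$k  (last char: 'k')
  sorted[3] = kettle$  (last char: '$')
  sorted[4] = le$kett  (last char: 't')
  sorted[5] = tle$ket  (last char: 't')
  sorted[6] = ttle$ke  (last char: 'e')
Last column: elk$tte
Original string S is at sorted index 3

Answer: elk$tte
3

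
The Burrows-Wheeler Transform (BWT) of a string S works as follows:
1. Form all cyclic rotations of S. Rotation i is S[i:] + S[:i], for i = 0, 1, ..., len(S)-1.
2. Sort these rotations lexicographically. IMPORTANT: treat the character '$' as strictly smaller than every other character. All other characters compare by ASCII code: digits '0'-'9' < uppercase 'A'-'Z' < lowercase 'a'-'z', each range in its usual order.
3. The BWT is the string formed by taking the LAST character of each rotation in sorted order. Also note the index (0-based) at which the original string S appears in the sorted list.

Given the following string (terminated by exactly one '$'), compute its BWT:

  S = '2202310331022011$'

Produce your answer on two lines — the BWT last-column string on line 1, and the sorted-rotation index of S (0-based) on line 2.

Answer: 121211330220$0320
12

Derivation:
All 17 rotations (rotation i = S[i:]+S[:i]):
  rot[0] = 2202310331022011$
  rot[1] = 202310331022011$2
  rot[2] = 02310331022011$22
  rot[3] = 2310331022011$220
  rot[4] = 310331022011$2202
  rot[5] = 10331022011$22023
  rot[6] = 0331022011$220231
  rot[7] = 331022011$2202310
  rot[8] = 31022011$22023103
  rot[9] = 1022011$220231033
  rot[10] = 022011$2202310331
  rot[11] = 22011$22023103310
  rot[12] = 2011$220231033102
  rot[13] = 011$2202310331022
  rot[14] = 11$22023103310220
  rot[15] = 1$220231033102201
  rot[16] = $2202310331022011
Sorted (with $ < everything):
  sorted[0] = $2202310331022011  (last char: '1')
  sorted[1] = 011$2202310331022  (last char: '2')
  sorted[2] = 022011$2202310331  (last char: '1')
  sorted[3] = 02310331022011$22  (last char: '2')
  sorted[4] = 0331022011$220231  (last char: '1')
  sorted[5] = 1$220231033102201  (last char: '1')
  sorted[6] = 1022011$220231033  (last char: '3')
  sorted[7] = 10331022011$22023  (last char: '3')
  sorted[8] = 11$22023103310220  (last char: '0')
  sorted[9] = 2011$220231033102  (last char: '2')
  sorted[10] = 202310331022011$2  (last char: '2')
  sorted[11] = 22011$22023103310  (last char: '0')
  sorted[12] = 2202310331022011$  (last char: '$')
  sorted[13] = 2310331022011$220  (last char: '0')
  sorted[14] = 31022011$22023103  (last char: '3')
  sorted[15] = 310331022011$2202  (last char: '2')
  sorted[16] = 331022011$2202310  (last char: '0')
Last column: 121211330220$0320
Original string S is at sorted index 12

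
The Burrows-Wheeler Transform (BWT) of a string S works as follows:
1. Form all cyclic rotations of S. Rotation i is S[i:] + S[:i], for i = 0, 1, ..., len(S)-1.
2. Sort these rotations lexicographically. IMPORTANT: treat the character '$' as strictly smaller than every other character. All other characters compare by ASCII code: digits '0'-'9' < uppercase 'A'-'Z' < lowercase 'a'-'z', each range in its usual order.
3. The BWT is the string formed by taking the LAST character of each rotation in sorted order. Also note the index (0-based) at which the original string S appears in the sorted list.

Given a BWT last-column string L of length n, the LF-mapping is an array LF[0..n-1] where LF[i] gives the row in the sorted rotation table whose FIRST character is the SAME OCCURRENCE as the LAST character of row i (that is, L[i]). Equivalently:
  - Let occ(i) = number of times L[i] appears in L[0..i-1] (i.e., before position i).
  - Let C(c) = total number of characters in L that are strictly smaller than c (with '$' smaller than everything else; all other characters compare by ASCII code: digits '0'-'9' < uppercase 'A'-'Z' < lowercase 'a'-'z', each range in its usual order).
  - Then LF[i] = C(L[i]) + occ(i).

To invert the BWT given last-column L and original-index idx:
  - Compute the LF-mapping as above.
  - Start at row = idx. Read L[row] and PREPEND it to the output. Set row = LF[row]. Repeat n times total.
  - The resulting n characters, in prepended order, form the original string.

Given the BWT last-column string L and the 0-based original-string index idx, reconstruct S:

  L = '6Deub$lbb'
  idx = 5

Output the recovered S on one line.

LF mapping: 1 2 6 8 3 0 7 4 5
Walk LF starting at row 5, prepending L[row]:
  step 1: row=5, L[5]='$', prepend. Next row=LF[5]=0
  step 2: row=0, L[0]='6', prepend. Next row=LF[0]=1
  step 3: row=1, L[1]='D', prepend. Next row=LF[1]=2
  step 4: row=2, L[2]='e', prepend. Next row=LF[2]=6
  step 5: row=6, L[6]='l', prepend. Next row=LF[6]=7
  step 6: row=7, L[7]='b', prepend. Next row=LF[7]=4
  step 7: row=4, L[4]='b', prepend. Next row=LF[4]=3
  step 8: row=3, L[3]='u', prepend. Next row=LF[3]=8
  step 9: row=8, L[8]='b', prepend. Next row=LF[8]=5
Reversed output: bubbleD6$

Answer: bubbleD6$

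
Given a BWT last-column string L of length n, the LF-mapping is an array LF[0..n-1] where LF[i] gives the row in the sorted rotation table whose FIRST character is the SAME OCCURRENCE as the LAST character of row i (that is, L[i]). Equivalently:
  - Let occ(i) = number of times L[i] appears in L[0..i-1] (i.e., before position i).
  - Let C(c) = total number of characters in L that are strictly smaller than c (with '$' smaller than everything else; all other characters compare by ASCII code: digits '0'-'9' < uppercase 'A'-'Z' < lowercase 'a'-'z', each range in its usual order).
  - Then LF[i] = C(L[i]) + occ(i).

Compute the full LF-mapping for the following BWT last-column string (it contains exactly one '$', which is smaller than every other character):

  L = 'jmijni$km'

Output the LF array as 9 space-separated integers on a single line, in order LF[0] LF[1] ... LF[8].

Char counts: '$':1, 'i':2, 'j':2, 'k':1, 'm':2, 'n':1
C (first-col start): C('$')=0, C('i')=1, C('j')=3, C('k')=5, C('m')=6, C('n')=8
L[0]='j': occ=0, LF[0]=C('j')+0=3+0=3
L[1]='m': occ=0, LF[1]=C('m')+0=6+0=6
L[2]='i': occ=0, LF[2]=C('i')+0=1+0=1
L[3]='j': occ=1, LF[3]=C('j')+1=3+1=4
L[4]='n': occ=0, LF[4]=C('n')+0=8+0=8
L[5]='i': occ=1, LF[5]=C('i')+1=1+1=2
L[6]='$': occ=0, LF[6]=C('$')+0=0+0=0
L[7]='k': occ=0, LF[7]=C('k')+0=5+0=5
L[8]='m': occ=1, LF[8]=C('m')+1=6+1=7

Answer: 3 6 1 4 8 2 0 5 7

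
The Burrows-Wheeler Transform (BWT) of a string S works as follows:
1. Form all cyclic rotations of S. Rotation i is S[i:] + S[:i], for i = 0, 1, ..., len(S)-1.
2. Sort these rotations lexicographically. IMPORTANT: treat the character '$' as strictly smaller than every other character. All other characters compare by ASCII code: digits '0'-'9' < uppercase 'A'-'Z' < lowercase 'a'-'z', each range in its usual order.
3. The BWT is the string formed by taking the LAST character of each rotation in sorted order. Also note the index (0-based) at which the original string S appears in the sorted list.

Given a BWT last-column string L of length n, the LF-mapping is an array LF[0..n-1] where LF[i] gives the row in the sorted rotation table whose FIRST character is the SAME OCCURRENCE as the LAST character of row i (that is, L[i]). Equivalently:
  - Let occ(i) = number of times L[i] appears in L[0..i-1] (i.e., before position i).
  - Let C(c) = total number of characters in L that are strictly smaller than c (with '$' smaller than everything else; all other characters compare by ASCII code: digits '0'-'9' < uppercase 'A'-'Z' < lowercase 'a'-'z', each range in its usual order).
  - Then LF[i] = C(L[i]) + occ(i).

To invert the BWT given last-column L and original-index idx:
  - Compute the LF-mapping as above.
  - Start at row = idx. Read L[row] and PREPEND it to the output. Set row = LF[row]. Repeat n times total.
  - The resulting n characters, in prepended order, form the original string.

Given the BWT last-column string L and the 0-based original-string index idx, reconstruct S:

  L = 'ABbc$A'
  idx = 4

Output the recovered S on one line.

LF mapping: 1 3 4 5 0 2
Walk LF starting at row 4, prepending L[row]:
  step 1: row=4, L[4]='$', prepend. Next row=LF[4]=0
  step 2: row=0, L[0]='A', prepend. Next row=LF[0]=1
  step 3: row=1, L[1]='B', prepend. Next row=LF[1]=3
  step 4: row=3, L[3]='c', prepend. Next row=LF[3]=5
  step 5: row=5, L[5]='A', prepend. Next row=LF[5]=2
  step 6: row=2, L[2]='b', prepend. Next row=LF[2]=4
Reversed output: bAcBA$

Answer: bAcBA$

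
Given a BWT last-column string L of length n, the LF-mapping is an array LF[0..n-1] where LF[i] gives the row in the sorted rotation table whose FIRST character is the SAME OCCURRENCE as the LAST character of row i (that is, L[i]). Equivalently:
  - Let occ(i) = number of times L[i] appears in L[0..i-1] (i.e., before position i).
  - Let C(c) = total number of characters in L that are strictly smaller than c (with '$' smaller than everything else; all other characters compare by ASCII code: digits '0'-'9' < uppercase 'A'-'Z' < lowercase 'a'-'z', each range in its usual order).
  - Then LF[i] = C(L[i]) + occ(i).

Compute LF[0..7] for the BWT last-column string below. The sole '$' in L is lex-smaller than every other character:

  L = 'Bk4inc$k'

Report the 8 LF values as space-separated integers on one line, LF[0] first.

Answer: 2 5 1 4 7 3 0 6

Derivation:
Char counts: '$':1, '4':1, 'B':1, 'c':1, 'i':1, 'k':2, 'n':1
C (first-col start): C('$')=0, C('4')=1, C('B')=2, C('c')=3, C('i')=4, C('k')=5, C('n')=7
L[0]='B': occ=0, LF[0]=C('B')+0=2+0=2
L[1]='k': occ=0, LF[1]=C('k')+0=5+0=5
L[2]='4': occ=0, LF[2]=C('4')+0=1+0=1
L[3]='i': occ=0, LF[3]=C('i')+0=4+0=4
L[4]='n': occ=0, LF[4]=C('n')+0=7+0=7
L[5]='c': occ=0, LF[5]=C('c')+0=3+0=3
L[6]='$': occ=0, LF[6]=C('$')+0=0+0=0
L[7]='k': occ=1, LF[7]=C('k')+1=5+1=6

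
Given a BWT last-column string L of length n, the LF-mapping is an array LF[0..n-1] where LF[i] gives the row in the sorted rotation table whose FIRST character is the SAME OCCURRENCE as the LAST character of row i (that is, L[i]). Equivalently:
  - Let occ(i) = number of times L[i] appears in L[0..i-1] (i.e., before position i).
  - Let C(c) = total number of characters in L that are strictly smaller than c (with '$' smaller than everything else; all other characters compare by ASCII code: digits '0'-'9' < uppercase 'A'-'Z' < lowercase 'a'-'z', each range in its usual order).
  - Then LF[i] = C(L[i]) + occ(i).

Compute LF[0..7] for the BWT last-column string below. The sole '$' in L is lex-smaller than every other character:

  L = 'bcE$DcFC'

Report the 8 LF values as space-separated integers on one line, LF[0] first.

Char counts: '$':1, 'C':1, 'D':1, 'E':1, 'F':1, 'b':1, 'c':2
C (first-col start): C('$')=0, C('C')=1, C('D')=2, C('E')=3, C('F')=4, C('b')=5, C('c')=6
L[0]='b': occ=0, LF[0]=C('b')+0=5+0=5
L[1]='c': occ=0, LF[1]=C('c')+0=6+0=6
L[2]='E': occ=0, LF[2]=C('E')+0=3+0=3
L[3]='$': occ=0, LF[3]=C('$')+0=0+0=0
L[4]='D': occ=0, LF[4]=C('D')+0=2+0=2
L[5]='c': occ=1, LF[5]=C('c')+1=6+1=7
L[6]='F': occ=0, LF[6]=C('F')+0=4+0=4
L[7]='C': occ=0, LF[7]=C('C')+0=1+0=1

Answer: 5 6 3 0 2 7 4 1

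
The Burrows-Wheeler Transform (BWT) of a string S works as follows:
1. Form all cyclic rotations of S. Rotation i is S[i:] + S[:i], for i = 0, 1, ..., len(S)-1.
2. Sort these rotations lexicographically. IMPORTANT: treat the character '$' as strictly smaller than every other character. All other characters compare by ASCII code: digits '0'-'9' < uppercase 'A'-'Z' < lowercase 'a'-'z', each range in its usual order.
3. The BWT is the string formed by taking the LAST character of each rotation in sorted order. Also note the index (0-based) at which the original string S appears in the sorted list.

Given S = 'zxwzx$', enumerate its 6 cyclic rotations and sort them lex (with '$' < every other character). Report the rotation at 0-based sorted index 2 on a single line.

Answer: x$zxwz

Derivation:
All 6 rotations (rotation i = S[i:]+S[:i]):
  rot[0] = zxwzx$
  rot[1] = xwzx$z
  rot[2] = wzx$zx
  rot[3] = zx$zxw
  rot[4] = x$zxwz
  rot[5] = $zxwzx
Sorted (with $ < everything):
  sorted[0] = $zxwzx
  sorted[1] = wzx$zx
  sorted[2] = x$zxwz
  sorted[3] = xwzx$z
  sorted[4] = zx$zxw
  sorted[5] = zxwzx$
sorted[2] = x$zxwz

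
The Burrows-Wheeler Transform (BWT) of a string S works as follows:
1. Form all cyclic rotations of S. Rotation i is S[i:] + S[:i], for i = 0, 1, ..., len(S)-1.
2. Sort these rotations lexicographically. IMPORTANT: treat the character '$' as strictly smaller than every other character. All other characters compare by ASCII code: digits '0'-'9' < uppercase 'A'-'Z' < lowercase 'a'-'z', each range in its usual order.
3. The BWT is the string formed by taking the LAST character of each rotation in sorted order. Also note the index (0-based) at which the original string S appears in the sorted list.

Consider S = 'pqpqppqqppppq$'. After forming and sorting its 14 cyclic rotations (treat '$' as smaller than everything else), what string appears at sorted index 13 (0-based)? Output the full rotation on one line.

Answer: qqppppq$pqpqpp

Derivation:
All 14 rotations (rotation i = S[i:]+S[:i]):
  rot[0] = pqpqppqqppppq$
  rot[1] = qpqppqqppppq$p
  rot[2] = pqppqqppppq$pq
  rot[3] = qppqqppppq$pqp
  rot[4] = ppqqppppq$pqpq
  rot[5] = pqqppppq$pqpqp
  rot[6] = qqppppq$pqpqpp
  rot[7] = qppppq$pqpqppq
  rot[8] = ppppq$pqpqppqq
  rot[9] = pppq$pqpqppqqp
  rot[10] = ppq$pqpqppqqpp
  rot[11] = pq$pqpqppqqppp
  rot[12] = q$pqpqppqqpppp
  rot[13] = $pqpqppqqppppq
Sorted (with $ < everything):
  sorted[0] = $pqpqppqqppppq
  sorted[1] = ppppq$pqpqppqq
  sorted[2] = pppq$pqpqppqqp
  sorted[3] = ppq$pqpqppqqpp
  sorted[4] = ppqqppppq$pqpq
  sorted[5] = pq$pqpqppqqppp
  sorted[6] = pqppqqppppq$pq
  sorted[7] = pqpqppqqppppq$
  sorted[8] = pqqppppq$pqpqp
  sorted[9] = q$pqpqppqqpppp
  sorted[10] = qppppq$pqpqppq
  sorted[11] = qppqqppppq$pqp
  sorted[12] = qpqppqqppppq$p
  sorted[13] = qqppppq$pqpqpp
sorted[13] = qqppppq$pqpqpp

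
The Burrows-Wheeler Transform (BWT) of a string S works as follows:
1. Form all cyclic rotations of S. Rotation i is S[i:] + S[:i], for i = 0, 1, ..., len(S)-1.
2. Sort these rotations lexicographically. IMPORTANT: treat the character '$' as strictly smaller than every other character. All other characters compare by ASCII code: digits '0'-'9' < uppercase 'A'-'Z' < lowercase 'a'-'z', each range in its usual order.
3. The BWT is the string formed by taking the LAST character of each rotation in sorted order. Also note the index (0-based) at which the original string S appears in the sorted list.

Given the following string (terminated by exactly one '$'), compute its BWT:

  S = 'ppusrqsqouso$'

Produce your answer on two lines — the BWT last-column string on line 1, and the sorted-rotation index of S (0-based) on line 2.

Answer: osq$psrsuquop
3

Derivation:
All 13 rotations (rotation i = S[i:]+S[:i]):
  rot[0] = ppusrqsqouso$
  rot[1] = pusrqsqouso$p
  rot[2] = usrqsqouso$pp
  rot[3] = srqsqouso$ppu
  rot[4] = rqsqouso$ppus
  rot[5] = qsqouso$ppusr
  rot[6] = sqouso$ppusrq
  rot[7] = qouso$ppusrqs
  rot[8] = ouso$ppusrqsq
  rot[9] = uso$ppusrqsqo
  rot[10] = so$ppusrqsqou
  rot[11] = o$ppusrqsqous
  rot[12] = $ppusrqsqouso
Sorted (with $ < everything):
  sorted[0] = $ppusrqsqouso  (last char: 'o')
  sorted[1] = o$ppusrqsqous  (last char: 's')
  sorted[2] = ouso$ppusrqsq  (last char: 'q')
  sorted[3] = ppusrqsqouso$  (last char: '$')
  sorted[4] = pusrqsqouso$p  (last char: 'p')
  sorted[5] = qouso$ppusrqs  (last char: 's')
  sorted[6] = qsqouso$ppusr  (last char: 'r')
  sorted[7] = rqsqouso$ppus  (last char: 's')
  sorted[8] = so$ppusrqsqou  (last char: 'u')
  sorted[9] = sqouso$ppusrq  (last char: 'q')
  sorted[10] = srqsqouso$ppu  (last char: 'u')
  sorted[11] = uso$ppusrqsqo  (last char: 'o')
  sorted[12] = usrqsqouso$pp  (last char: 'p')
Last column: osq$psrsuquop
Original string S is at sorted index 3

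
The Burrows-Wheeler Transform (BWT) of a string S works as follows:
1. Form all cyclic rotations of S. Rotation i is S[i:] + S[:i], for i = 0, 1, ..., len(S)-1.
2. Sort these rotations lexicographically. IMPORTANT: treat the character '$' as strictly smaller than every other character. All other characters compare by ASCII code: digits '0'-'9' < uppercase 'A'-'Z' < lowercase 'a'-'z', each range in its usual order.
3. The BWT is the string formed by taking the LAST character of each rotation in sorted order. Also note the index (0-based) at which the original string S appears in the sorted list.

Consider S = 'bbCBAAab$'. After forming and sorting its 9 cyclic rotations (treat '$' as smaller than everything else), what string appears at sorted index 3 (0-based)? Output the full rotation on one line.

Answer: BAAab$bbC

Derivation:
All 9 rotations (rotation i = S[i:]+S[:i]):
  rot[0] = bbCBAAab$
  rot[1] = bCBAAab$b
  rot[2] = CBAAab$bb
  rot[3] = BAAab$bbC
  rot[4] = AAab$bbCB
  rot[5] = Aab$bbCBA
  rot[6] = ab$bbCBAA
  rot[7] = b$bbCBAAa
  rot[8] = $bbCBAAab
Sorted (with $ < everything):
  sorted[0] = $bbCBAAab
  sorted[1] = AAab$bbCB
  sorted[2] = Aab$bbCBA
  sorted[3] = BAAab$bbC
  sorted[4] = CBAAab$bb
  sorted[5] = ab$bbCBAA
  sorted[6] = b$bbCBAAa
  sorted[7] = bCBAAab$b
  sorted[8] = bbCBAAab$
sorted[3] = BAAab$bbC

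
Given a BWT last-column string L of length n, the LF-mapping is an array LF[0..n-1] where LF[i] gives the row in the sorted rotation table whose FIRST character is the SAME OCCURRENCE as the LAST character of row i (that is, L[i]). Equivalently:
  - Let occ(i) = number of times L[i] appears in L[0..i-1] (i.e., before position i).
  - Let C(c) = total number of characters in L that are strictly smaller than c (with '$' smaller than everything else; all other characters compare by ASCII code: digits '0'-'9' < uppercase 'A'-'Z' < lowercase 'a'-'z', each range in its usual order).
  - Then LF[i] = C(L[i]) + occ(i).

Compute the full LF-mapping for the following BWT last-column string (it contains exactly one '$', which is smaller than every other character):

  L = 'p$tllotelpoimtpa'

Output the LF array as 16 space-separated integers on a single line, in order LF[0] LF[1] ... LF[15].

Char counts: '$':1, 'a':1, 'e':1, 'i':1, 'l':3, 'm':1, 'o':2, 'p':3, 't':3
C (first-col start): C('$')=0, C('a')=1, C('e')=2, C('i')=3, C('l')=4, C('m')=7, C('o')=8, C('p')=10, C('t')=13
L[0]='p': occ=0, LF[0]=C('p')+0=10+0=10
L[1]='$': occ=0, LF[1]=C('$')+0=0+0=0
L[2]='t': occ=0, LF[2]=C('t')+0=13+0=13
L[3]='l': occ=0, LF[3]=C('l')+0=4+0=4
L[4]='l': occ=1, LF[4]=C('l')+1=4+1=5
L[5]='o': occ=0, LF[5]=C('o')+0=8+0=8
L[6]='t': occ=1, LF[6]=C('t')+1=13+1=14
L[7]='e': occ=0, LF[7]=C('e')+0=2+0=2
L[8]='l': occ=2, LF[8]=C('l')+2=4+2=6
L[9]='p': occ=1, LF[9]=C('p')+1=10+1=11
L[10]='o': occ=1, LF[10]=C('o')+1=8+1=9
L[11]='i': occ=0, LF[11]=C('i')+0=3+0=3
L[12]='m': occ=0, LF[12]=C('m')+0=7+0=7
L[13]='t': occ=2, LF[13]=C('t')+2=13+2=15
L[14]='p': occ=2, LF[14]=C('p')+2=10+2=12
L[15]='a': occ=0, LF[15]=C('a')+0=1+0=1

Answer: 10 0 13 4 5 8 14 2 6 11 9 3 7 15 12 1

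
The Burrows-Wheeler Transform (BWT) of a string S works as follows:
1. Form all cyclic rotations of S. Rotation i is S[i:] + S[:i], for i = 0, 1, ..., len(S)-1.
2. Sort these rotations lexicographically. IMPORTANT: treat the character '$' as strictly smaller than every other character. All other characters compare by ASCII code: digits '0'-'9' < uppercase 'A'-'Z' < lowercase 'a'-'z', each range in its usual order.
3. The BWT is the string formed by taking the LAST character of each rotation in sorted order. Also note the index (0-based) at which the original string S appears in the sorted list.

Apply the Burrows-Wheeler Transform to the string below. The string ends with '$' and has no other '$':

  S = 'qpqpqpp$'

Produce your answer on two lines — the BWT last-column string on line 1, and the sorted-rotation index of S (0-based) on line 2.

All 8 rotations (rotation i = S[i:]+S[:i]):
  rot[0] = qpqpqpp$
  rot[1] = pqpqpp$q
  rot[2] = qpqpp$qp
  rot[3] = pqpp$qpq
  rot[4] = qpp$qpqp
  rot[5] = pp$qpqpq
  rot[6] = p$qpqpqp
  rot[7] = $qpqpqpp
Sorted (with $ < everything):
  sorted[0] = $qpqpqpp  (last char: 'p')
  sorted[1] = p$qpqpqp  (last char: 'p')
  sorted[2] = pp$qpqpq  (last char: 'q')
  sorted[3] = pqpp$qpq  (last char: 'q')
  sorted[4] = pqpqpp$q  (last char: 'q')
  sorted[5] = qpp$qpqp  (last char: 'p')
  sorted[6] = qpqpp$qp  (last char: 'p')
  sorted[7] = qpqpqpp$  (last char: '$')
Last column: ppqqqpp$
Original string S is at sorted index 7

Answer: ppqqqpp$
7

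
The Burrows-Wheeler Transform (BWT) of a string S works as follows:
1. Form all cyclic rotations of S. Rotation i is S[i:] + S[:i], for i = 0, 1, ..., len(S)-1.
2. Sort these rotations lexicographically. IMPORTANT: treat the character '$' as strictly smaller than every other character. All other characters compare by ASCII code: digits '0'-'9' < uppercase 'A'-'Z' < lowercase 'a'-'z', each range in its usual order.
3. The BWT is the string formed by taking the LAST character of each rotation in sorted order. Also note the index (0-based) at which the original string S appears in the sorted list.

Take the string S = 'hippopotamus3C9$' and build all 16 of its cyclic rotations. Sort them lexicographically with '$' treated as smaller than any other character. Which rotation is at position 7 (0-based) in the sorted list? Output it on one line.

All 16 rotations (rotation i = S[i:]+S[:i]):
  rot[0] = hippopotamus3C9$
  rot[1] = ippopotamus3C9$h
  rot[2] = ppopotamus3C9$hi
  rot[3] = popotamus3C9$hip
  rot[4] = opotamus3C9$hipp
  rot[5] = potamus3C9$hippo
  rot[6] = otamus3C9$hippop
  rot[7] = tamus3C9$hippopo
  rot[8] = amus3C9$hippopot
  rot[9] = mus3C9$hippopota
  rot[10] = us3C9$hippopotam
  rot[11] = s3C9$hippopotamu
  rot[12] = 3C9$hippopotamus
  rot[13] = C9$hippopotamus3
  rot[14] = 9$hippopotamus3C
  rot[15] = $hippopotamus3C9
Sorted (with $ < everything):
  sorted[0] = $hippopotamus3C9
  sorted[1] = 3C9$hippopotamus
  sorted[2] = 9$hippopotamus3C
  sorted[3] = C9$hippopotamus3
  sorted[4] = amus3C9$hippopot
  sorted[5] = hippopotamus3C9$
  sorted[6] = ippopotamus3C9$h
  sorted[7] = mus3C9$hippopota
  sorted[8] = opotamus3C9$hipp
  sorted[9] = otamus3C9$hippop
  sorted[10] = popotamus3C9$hip
  sorted[11] = potamus3C9$hippo
  sorted[12] = ppopotamus3C9$hi
  sorted[13] = s3C9$hippopotamu
  sorted[14] = tamus3C9$hippopo
  sorted[15] = us3C9$hippopotam
sorted[7] = mus3C9$hippopota

Answer: mus3C9$hippopota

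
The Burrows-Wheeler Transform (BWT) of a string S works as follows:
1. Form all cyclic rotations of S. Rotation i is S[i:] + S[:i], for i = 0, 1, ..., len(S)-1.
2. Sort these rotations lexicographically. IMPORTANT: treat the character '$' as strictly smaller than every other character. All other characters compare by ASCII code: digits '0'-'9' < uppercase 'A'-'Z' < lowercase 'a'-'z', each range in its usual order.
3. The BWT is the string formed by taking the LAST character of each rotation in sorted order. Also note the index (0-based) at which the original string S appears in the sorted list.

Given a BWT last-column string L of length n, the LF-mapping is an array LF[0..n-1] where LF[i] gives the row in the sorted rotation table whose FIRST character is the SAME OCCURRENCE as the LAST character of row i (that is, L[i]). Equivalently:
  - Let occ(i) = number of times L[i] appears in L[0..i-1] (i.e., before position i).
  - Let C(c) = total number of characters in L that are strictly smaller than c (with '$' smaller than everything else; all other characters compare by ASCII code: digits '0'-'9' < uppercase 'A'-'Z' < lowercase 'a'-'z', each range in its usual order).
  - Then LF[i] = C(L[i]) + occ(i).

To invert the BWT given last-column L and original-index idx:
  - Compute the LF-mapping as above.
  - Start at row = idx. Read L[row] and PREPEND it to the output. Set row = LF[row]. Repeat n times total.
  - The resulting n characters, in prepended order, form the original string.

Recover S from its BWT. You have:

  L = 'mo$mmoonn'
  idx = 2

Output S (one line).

LF mapping: 1 6 0 2 3 7 8 4 5
Walk LF starting at row 2, prepending L[row]:
  step 1: row=2, L[2]='$', prepend. Next row=LF[2]=0
  step 2: row=0, L[0]='m', prepend. Next row=LF[0]=1
  step 3: row=1, L[1]='o', prepend. Next row=LF[1]=6
  step 4: row=6, L[6]='o', prepend. Next row=LF[6]=8
  step 5: row=8, L[8]='n', prepend. Next row=LF[8]=5
  step 6: row=5, L[5]='o', prepend. Next row=LF[5]=7
  step 7: row=7, L[7]='n', prepend. Next row=LF[7]=4
  step 8: row=4, L[4]='m', prepend. Next row=LF[4]=3
  step 9: row=3, L[3]='m', prepend. Next row=LF[3]=2
Reversed output: mmnonoom$

Answer: mmnonoom$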